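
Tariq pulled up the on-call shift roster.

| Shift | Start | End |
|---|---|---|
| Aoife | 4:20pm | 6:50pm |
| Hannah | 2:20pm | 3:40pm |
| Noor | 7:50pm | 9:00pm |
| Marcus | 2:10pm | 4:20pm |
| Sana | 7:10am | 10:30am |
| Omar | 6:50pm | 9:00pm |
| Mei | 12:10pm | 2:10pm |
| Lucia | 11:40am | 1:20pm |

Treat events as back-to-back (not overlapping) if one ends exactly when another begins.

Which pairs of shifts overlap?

Sorted by start: Sana, Lucia, Mei, Marcus, Hannah, Aoife, Omar, Noor.
Lucia starts after Sana ends, so Sana has no further overlaps.
Mei starts before Lucia ends → Lucia and Mei overlap.
Marcus starts after Lucia ends, so Lucia has no further overlaps.
Marcus starts exactly when Mei ends (back-to-back, no overlap), so Mei has no further overlaps.
Hannah starts before Marcus ends → Marcus and Hannah overlap.
Aoife starts exactly when Marcus ends (back-to-back, no overlap), so Marcus has no further overlaps.
Aoife starts after Hannah ends, so Hannah has no further overlaps.
Omar starts exactly when Aoife ends (back-to-back, no overlap), so Aoife has no further overlaps.
Noor starts before Omar ends → Omar and Noor overlap.

Hannah & Marcus, Lucia & Mei, Noor & Omar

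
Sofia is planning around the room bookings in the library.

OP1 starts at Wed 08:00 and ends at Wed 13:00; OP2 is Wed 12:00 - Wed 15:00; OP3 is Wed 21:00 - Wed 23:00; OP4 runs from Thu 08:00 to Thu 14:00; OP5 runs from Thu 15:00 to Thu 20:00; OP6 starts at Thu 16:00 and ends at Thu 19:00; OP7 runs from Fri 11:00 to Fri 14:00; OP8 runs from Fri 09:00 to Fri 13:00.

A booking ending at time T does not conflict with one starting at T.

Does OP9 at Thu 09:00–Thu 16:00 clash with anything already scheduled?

OP1: ends Wed 13:00 at or before OP9 starts Thu 09:00 → clear.
OP2: ends Wed 15:00 at or before OP9 starts Thu 09:00 → clear.
OP3: ends Wed 23:00 at or before OP9 starts Thu 09:00 → clear.
OP4: starts Thu 08:00 before OP9 ends Thu 16:00, and ends Thu 14:00 after OP9 starts Thu 09:00 → overlap.
OP5: starts Thu 15:00 before OP9 ends Thu 16:00, and ends Thu 20:00 after OP9 starts Thu 09:00 → overlap.
OP6: starts Thu 16:00 at or after OP9 ends Thu 16:00 → clear.
OP8: starts Fri 09:00 at or after OP9 ends Thu 16:00 → clear.
OP7: starts Fri 11:00 at or after OP9 ends Thu 16:00 → clear.
OP9 overlaps OP4, OP5.

Yes — it overlaps OP4, OP5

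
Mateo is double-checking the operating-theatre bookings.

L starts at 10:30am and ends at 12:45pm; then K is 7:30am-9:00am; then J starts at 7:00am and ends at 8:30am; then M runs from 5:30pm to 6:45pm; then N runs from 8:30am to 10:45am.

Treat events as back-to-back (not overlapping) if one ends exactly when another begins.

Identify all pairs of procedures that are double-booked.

Sorted by start: J, K, N, L, M.
K starts before J ends → J and K overlap.
N starts exactly when J ends (back-to-back, no overlap); J is clear from here.
N starts before K ends → K and N overlap.
L starts after K ends; K is clear from here.
L starts before N ends → N and L overlap.
M starts after N ends.
M starts after L ends.

J & K, K & N, L & N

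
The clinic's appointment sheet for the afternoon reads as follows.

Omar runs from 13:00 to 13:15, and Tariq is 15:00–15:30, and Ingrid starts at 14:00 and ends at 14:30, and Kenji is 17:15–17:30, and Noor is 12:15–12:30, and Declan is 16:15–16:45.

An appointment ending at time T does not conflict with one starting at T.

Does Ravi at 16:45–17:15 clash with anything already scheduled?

No — it doesn't clash with anything

Noor: ends 12:30 at or before Ravi starts 16:45 → clear.
Omar: ends 13:15 at or before Ravi starts 16:45 → clear.
Ingrid: ends 14:30 at or before Ravi starts 16:45 → clear.
Tariq: ends 15:30 at or before Ravi starts 16:45 → clear.
Declan: ends 16:45 at or before Ravi starts 16:45 → clear.
Kenji: starts 17:15 at or after Ravi ends 17:15 → clear.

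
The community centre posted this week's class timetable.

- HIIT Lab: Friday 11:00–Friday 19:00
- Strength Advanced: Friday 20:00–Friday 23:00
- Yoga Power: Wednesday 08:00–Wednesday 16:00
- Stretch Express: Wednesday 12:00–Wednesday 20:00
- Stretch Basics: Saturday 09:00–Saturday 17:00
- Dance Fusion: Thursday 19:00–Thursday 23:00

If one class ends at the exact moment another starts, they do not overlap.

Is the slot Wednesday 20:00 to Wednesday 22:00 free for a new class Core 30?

Yoga Power: ends Wednesday 16:00 at or before Core 30 starts Wednesday 20:00 → clear.
Stretch Express: ends Wednesday 20:00 at or before Core 30 starts Wednesday 20:00 → clear.
Dance Fusion: starts Thursday 19:00 at or after Core 30 ends Wednesday 22:00 → clear.
HIIT Lab: starts Friday 11:00 at or after Core 30 ends Wednesday 22:00 → clear.
Strength Advanced: starts Friday 20:00 at or after Core 30 ends Wednesday 22:00 → clear.
Stretch Basics: starts Saturday 09:00 at or after Core 30 ends Wednesday 22:00 → clear.

Yes — the slot is free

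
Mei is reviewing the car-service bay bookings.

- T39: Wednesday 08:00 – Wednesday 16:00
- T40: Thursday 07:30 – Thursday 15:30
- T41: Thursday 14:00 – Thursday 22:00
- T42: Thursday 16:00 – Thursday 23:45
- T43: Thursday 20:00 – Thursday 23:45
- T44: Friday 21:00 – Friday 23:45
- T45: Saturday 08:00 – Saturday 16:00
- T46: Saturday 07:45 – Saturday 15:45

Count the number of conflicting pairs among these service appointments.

Sorted by start: T39, T40, T41, T42, T43, T44, T46, T45.
T40 starts after T39 ends — done with T39.
T41 starts before T40 ends → T40 and T41 overlap.
T42 starts after T40 ends — done with T40.
T42 starts before T41 ends → T41 and T42 overlap.
T43 starts before T41 ends → T41 and T43 overlap.
T44 starts after T41 ends — done with T41.
T43 starts before T42 ends → T42 and T43 overlap.
T44 starts after T42 ends — done with T42.
T44 starts after T43 ends — done with T43.
T46 starts after T44 ends — done with T44.
T45 starts before T46 ends → T46 and T45 overlap.
Overlapping pairs: T40 & T41, T41 & T42, T41 & T43, T42 & T43, T45 & T46 — 5 in total.

5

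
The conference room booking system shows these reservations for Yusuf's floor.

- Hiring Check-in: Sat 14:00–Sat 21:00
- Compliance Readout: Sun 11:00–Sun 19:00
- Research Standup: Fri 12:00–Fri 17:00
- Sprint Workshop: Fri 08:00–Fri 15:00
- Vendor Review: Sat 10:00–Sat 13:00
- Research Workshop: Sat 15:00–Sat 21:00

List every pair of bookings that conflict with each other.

Sorted by start: Sprint Workshop, Research Standup, Vendor Review, Hiring Check-in, Research Workshop, Compliance Readout.
Research Standup starts before Sprint Workshop ends → Sprint Workshop and Research Standup overlap.
Vendor Review starts after Sprint Workshop ends, so nothing later overlaps Sprint Workshop either.
Vendor Review starts after Research Standup ends, so nothing later overlaps Research Standup either.
Hiring Check-in starts after Vendor Review ends, so nothing later overlaps Vendor Review either.
Research Workshop starts before Hiring Check-in ends → Hiring Check-in and Research Workshop overlap.
Compliance Readout starts after Hiring Check-in ends.
Compliance Readout starts after Research Workshop ends.

Hiring Check-in & Research Workshop, Research Standup & Sprint Workshop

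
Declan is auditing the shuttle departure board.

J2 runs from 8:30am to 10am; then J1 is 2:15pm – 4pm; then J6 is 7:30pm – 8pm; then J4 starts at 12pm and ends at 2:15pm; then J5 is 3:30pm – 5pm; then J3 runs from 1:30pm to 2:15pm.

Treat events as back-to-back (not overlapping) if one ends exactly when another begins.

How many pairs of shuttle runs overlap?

2

Sorted by start: J2, J4, J3, J1, J5, J6.
J4 starts after J2 ends — done with J2.
J3 starts before J4 ends → J4 and J3 overlap.
J1 starts exactly when J4 ends (back-to-back, no overlap) — done with J4.
J1 starts exactly when J3 ends (back-to-back, no overlap) — done with J3.
J5 starts before J1 ends → J1 and J5 overlap.
J6 starts after J1 ends.
J6 starts after J5 ends.
Overlapping pairs: J1 & J5, J3 & J4 — 2 in total.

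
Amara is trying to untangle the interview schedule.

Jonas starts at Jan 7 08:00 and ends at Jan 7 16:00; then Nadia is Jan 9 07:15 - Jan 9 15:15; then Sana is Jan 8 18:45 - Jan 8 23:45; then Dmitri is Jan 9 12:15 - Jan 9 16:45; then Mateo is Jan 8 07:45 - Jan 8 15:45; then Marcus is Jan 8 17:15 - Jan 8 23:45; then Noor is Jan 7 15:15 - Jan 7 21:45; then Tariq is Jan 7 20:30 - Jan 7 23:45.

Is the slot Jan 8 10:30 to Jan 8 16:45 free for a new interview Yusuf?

No — it overlaps Mateo

Jonas: ends Jan 7 16:00 at or before Yusuf starts Jan 8 10:30 → clear.
Noor: ends Jan 7 21:45 at or before Yusuf starts Jan 8 10:30 → clear.
Tariq: ends Jan 7 23:45 at or before Yusuf starts Jan 8 10:30 → clear.
Mateo: starts Jan 8 07:45 before Yusuf ends Jan 8 16:45, and ends Jan 8 15:45 after Yusuf starts Jan 8 10:30 → overlap.
Marcus: starts Jan 8 17:15 at or after Yusuf ends Jan 8 16:45 → clear.
Sana: starts Jan 8 18:45 at or after Yusuf ends Jan 8 16:45 → clear.
Nadia: starts Jan 9 07:15 at or after Yusuf ends Jan 8 16:45 → clear.
Dmitri: starts Jan 9 12:15 at or after Yusuf ends Jan 8 16:45 → clear.
Yusuf overlaps Mateo.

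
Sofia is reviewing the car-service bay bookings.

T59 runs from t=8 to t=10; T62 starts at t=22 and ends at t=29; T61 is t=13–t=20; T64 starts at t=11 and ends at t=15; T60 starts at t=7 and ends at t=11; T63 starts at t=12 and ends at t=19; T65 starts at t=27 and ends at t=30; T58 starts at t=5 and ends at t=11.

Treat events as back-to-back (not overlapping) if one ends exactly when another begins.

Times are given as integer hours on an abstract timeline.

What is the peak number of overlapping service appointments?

3

Walk through starts and ends in time order (an end at T is processed before a start at T):
t=5 start T58 → 1
t=7 start T60 → 2
t=8 start T59 → 3
t=10 end T59 → 2
t=11 end T58 → 1
t=11 end T60 → 0
t=11 start T64 → 1
t=12 start T63 → 2
t=13 start T61 → 3
t=15 end T64 → 2
t=19 end T63 → 1
t=20 end T61 → 0
t=22 start T62 → 1
t=27 start T65 → 2
t=29 end T62 → 1
t=30 end T65 → 0
Peak is 3, at t=8 (T58, T59, T60).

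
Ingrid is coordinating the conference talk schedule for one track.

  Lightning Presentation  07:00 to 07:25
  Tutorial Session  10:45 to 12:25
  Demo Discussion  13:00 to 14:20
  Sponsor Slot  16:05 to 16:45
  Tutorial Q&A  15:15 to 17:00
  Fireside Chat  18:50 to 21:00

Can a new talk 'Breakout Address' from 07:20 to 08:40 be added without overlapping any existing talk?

Lightning Presentation: starts 07:00 before Breakout Address ends 08:40, and ends 07:25 after Breakout Address starts 07:20 → overlap.
Tutorial Session: starts 10:45 at or after Breakout Address ends 08:40 → clear.
Demo Discussion: starts 13:00 at or after Breakout Address ends 08:40 → clear.
Tutorial Q&A: starts 15:15 at or after Breakout Address ends 08:40 → clear.
Sponsor Slot: starts 16:05 at or after Breakout Address ends 08:40 → clear.
Fireside Chat: starts 18:50 at or after Breakout Address ends 08:40 → clear.
Breakout Address overlaps Lightning Presentation.

No — it overlaps Lightning Presentation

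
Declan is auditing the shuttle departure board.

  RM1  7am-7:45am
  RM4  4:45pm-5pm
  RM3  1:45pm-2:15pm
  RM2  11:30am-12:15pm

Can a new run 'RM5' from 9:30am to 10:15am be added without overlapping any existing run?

Yes — the slot is free

RM1: ends 7:45am at or before RM5 starts 9:30am → clear.
RM2: starts 11:30am at or after RM5 ends 10:15am → clear.
RM3: starts 1:45pm at or after RM5 ends 10:15am → clear.
RM4: starts 4:45pm at or after RM5 ends 10:15am → clear.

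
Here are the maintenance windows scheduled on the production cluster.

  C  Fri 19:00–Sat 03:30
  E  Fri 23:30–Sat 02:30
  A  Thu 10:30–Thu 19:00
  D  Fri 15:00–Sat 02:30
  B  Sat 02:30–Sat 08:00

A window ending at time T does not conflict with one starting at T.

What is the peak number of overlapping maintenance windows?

Walk through starts and ends in time order (an end at T is processed before a start at T):
Thu 10:30 start A → 1
Thu 19:00 end A → 0
Fri 15:00 start D → 1
Fri 19:00 start C → 2
Fri 23:30 start E → 3
Sat 02:30 end D → 2
Sat 02:30 end E → 1
Sat 02:30 start B → 2
Sat 03:30 end C → 1
Sat 08:00 end B → 0
Peak is 3, at Fri 23:30 (C, D, E).

3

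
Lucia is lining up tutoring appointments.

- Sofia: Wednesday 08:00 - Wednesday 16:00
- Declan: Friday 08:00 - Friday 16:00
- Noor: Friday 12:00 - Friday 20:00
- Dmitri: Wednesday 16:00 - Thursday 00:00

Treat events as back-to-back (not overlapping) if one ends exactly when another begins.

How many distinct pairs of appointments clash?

Two intervals overlap when each starts before the other ends.
Sorted by start: Sofia, Dmitri, Declan, Noor.
Dmitri starts exactly when Sofia ends (back-to-back, no overlap) — done with Sofia.
Declan starts after Dmitri ends — done with Dmitri.
Noor starts before Declan ends → Declan and Noor overlap.
Overlapping pairs: Declan & Noor — 1 in total.

1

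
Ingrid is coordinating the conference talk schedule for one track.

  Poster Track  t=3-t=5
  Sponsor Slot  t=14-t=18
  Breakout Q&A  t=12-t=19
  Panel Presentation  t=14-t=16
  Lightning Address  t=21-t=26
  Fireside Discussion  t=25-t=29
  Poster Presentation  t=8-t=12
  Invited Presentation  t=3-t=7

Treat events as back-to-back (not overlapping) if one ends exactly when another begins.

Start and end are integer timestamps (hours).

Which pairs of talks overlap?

Breakout Q&A & Panel Presentation, Breakout Q&A & Sponsor Slot, Fireside Discussion & Lightning Address, Invited Presentation & Poster Track, Panel Presentation & Sponsor Slot

Check each pair: they overlap iff neither finishes before the other starts.
Sorted by start: Poster Track, Invited Presentation, Poster Presentation, Breakout Q&A, Panel Presentation, Sponsor Slot, Lightning Address, Fireside Discussion.
Invited Presentation starts before Poster Track ends → Poster Track and Invited Presentation overlap.
Poster Presentation starts after Poster Track ends; Poster Track is clear from here.
Poster Presentation starts after Invited Presentation ends; Invited Presentation is clear from here.
Breakout Q&A starts exactly when Poster Presentation ends (back-to-back, no overlap); Poster Presentation is clear from here.
Panel Presentation starts before Breakout Q&A ends → Breakout Q&A and Panel Presentation overlap.
Sponsor Slot starts before Breakout Q&A ends → Breakout Q&A and Sponsor Slot overlap.
Lightning Address starts after Breakout Q&A ends; Breakout Q&A is clear from here.
Sponsor Slot starts before Panel Presentation ends → Panel Presentation and Sponsor Slot overlap.
Lightning Address starts after Panel Presentation ends; Panel Presentation is clear from here.
Lightning Address starts after Sponsor Slot ends; Sponsor Slot is clear from here.
Fireside Discussion starts before Lightning Address ends → Lightning Address and Fireside Discussion overlap.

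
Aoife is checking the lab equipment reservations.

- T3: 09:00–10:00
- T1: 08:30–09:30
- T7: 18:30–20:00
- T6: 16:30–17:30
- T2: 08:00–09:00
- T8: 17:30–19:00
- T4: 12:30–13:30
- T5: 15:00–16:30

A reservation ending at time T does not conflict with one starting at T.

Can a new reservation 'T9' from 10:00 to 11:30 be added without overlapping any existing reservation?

T2: ends 09:00 at or before T9 starts 10:00 → clear.
T1: ends 09:30 at or before T9 starts 10:00 → clear.
T3: ends 10:00 at or before T9 starts 10:00 → clear.
T4: starts 12:30 at or after T9 ends 11:30 → clear.
T5: starts 15:00 at or after T9 ends 11:30 → clear.
T6: starts 16:30 at or after T9 ends 11:30 → clear.
T8: starts 17:30 at or after T9 ends 11:30 → clear.
T7: starts 18:30 at or after T9 ends 11:30 → clear.

Yes — the slot is free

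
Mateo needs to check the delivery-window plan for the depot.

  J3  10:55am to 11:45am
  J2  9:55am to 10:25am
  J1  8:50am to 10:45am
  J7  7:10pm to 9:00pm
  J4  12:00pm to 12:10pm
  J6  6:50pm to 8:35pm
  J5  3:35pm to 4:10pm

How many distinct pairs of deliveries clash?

2

Sorted by start: J1, J2, J3, J4, J5, J6, J7.
J2 starts before J1 ends → J1 and J2 overlap.
J3 starts after J1 ends, so J1 has no further overlaps.
J3 starts after J2 ends, so J2 has no further overlaps.
J4 starts after J3 ends, so J3 has no further overlaps.
J5 starts after J4 ends, so J4 has no further overlaps.
J6 starts after J5 ends, so J5 has no further overlaps.
J7 starts before J6 ends → J6 and J7 overlap.
Overlapping pairs: J1 & J2, J6 & J7 — 2 in total.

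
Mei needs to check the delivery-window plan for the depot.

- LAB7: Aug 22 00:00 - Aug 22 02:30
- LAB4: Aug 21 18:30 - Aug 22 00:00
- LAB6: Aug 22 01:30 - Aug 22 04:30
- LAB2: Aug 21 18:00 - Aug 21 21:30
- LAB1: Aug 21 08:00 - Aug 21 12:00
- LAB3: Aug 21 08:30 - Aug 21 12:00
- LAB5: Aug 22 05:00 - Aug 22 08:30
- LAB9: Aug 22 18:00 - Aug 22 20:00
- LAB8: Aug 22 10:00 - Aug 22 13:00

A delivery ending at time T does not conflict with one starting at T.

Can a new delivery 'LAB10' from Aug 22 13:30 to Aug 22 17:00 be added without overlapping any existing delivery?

LAB1: ends Aug 21 12:00 at or before LAB10 starts Aug 22 13:30 → clear.
LAB3: ends Aug 21 12:00 at or before LAB10 starts Aug 22 13:30 → clear.
LAB2: ends Aug 21 21:30 at or before LAB10 starts Aug 22 13:30 → clear.
LAB4: ends Aug 22 00:00 at or before LAB10 starts Aug 22 13:30 → clear.
LAB7: ends Aug 22 02:30 at or before LAB10 starts Aug 22 13:30 → clear.
LAB6: ends Aug 22 04:30 at or before LAB10 starts Aug 22 13:30 → clear.
LAB5: ends Aug 22 08:30 at or before LAB10 starts Aug 22 13:30 → clear.
LAB8: ends Aug 22 13:00 at or before LAB10 starts Aug 22 13:30 → clear.
LAB9: starts Aug 22 18:00 at or after LAB10 ends Aug 22 17:00 → clear.

Yes — the slot is free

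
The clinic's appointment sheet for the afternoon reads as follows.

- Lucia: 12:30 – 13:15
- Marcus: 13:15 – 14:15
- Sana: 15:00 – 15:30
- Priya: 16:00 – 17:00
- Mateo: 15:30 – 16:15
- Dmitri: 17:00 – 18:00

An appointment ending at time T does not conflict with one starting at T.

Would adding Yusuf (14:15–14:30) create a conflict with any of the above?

Lucia: ends 13:15 at or before Yusuf starts 14:15 → clear.
Marcus: ends 14:15 at or before Yusuf starts 14:15 → clear.
Sana: starts 15:00 at or after Yusuf ends 14:30 → clear.
Mateo: starts 15:30 at or after Yusuf ends 14:30 → clear.
Priya: starts 16:00 at or after Yusuf ends 14:30 → clear.
Dmitri: starts 17:00 at or after Yusuf ends 14:30 → clear.

No — it doesn't clash with anything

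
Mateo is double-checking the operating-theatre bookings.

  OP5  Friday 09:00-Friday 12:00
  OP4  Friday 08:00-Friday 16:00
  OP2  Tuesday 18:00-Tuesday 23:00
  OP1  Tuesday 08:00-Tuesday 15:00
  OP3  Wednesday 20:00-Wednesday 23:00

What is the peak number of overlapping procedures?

Walk through starts and ends in time order (an end at T is processed before a start at T):
Tuesday 08:00 start OP1 → 1
Tuesday 15:00 end OP1 → 0
Tuesday 18:00 start OP2 → 1
Tuesday 23:00 end OP2 → 0
Wednesday 20:00 start OP3 → 1
Wednesday 23:00 end OP3 → 0
Friday 08:00 start OP4 → 1
Friday 09:00 start OP5 → 2
Friday 12:00 end OP5 → 1
Friday 16:00 end OP4 → 0
Peak is 2, at Friday 09:00 (OP4, OP5).

2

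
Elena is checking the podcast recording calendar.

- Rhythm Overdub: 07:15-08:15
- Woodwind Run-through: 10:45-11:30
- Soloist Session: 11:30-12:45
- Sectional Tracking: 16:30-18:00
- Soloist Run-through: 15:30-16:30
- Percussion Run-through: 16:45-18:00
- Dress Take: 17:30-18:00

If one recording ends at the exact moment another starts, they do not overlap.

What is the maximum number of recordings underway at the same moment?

Sort all start/end points and keep a running count:
07:15 start Rhythm Overdub → 1
08:15 end Rhythm Overdub → 0
10:45 start Woodwind Run-through → 1
11:30 end Woodwind Run-through → 0
11:30 start Soloist Session → 1
12:45 end Soloist Session → 0
15:30 start Soloist Run-through → 1
16:30 end Soloist Run-through → 0
16:30 start Sectional Tracking → 1
16:45 start Percussion Run-through → 2
17:30 start Dress Take → 3
18:00 end Dress Take → 2
18:00 end Percussion Run-through → 1
18:00 end Sectional Tracking → 0
Peak is 3, at 17:30 (Dress Take, Percussion Run-through, Sectional Tracking).

3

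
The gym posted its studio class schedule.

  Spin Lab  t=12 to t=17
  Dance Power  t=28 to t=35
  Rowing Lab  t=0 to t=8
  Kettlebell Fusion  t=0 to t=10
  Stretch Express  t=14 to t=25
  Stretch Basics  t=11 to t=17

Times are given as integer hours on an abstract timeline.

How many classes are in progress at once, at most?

3

Sweep the timeline, counting +1 at each start and −1 at each end (ends before starts at a tie):
t=0 start Kettlebell Fusion → 1
t=0 start Rowing Lab → 2
t=8 end Rowing Lab → 1
t=10 end Kettlebell Fusion → 0
t=11 start Stretch Basics → 1
t=12 start Spin Lab → 2
t=14 start Stretch Express → 3
t=17 end Spin Lab → 2
t=17 end Stretch Basics → 1
t=25 end Stretch Express → 0
t=28 start Dance Power → 1
t=35 end Dance Power → 0
Peak is 3, at t=14 (Spin Lab, Stretch Basics, Stretch Express).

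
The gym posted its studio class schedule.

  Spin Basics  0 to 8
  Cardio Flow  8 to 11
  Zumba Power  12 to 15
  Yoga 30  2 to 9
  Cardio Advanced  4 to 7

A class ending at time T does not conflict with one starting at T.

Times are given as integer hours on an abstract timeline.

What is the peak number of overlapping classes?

Walk through starts and ends in time order (an end at T is processed before a start at T):
0 start Spin Basics → 1
2 start Yoga 30 → 2
4 start Cardio Advanced → 3
7 end Cardio Advanced → 2
8 end Spin Basics → 1
8 start Cardio Flow → 2
9 end Yoga 30 → 1
11 end Cardio Flow → 0
12 start Zumba Power → 1
15 end Zumba Power → 0
Peak is 3, at 4 (Cardio Advanced, Spin Basics, Yoga 30).

3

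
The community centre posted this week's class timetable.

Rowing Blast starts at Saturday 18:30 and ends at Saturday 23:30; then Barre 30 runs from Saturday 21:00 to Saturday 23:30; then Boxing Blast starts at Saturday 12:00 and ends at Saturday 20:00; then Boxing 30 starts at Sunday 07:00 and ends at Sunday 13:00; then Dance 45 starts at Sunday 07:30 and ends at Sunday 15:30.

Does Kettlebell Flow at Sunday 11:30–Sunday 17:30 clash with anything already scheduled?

Boxing Blast: ends Saturday 20:00 at or before Kettlebell Flow starts Sunday 11:30 → clear.
Rowing Blast: ends Saturday 23:30 at or before Kettlebell Flow starts Sunday 11:30 → clear.
Barre 30: ends Saturday 23:30 at or before Kettlebell Flow starts Sunday 11:30 → clear.
Boxing 30: starts Sunday 07:00 before Kettlebell Flow ends Sunday 17:30, and ends Sunday 13:00 after Kettlebell Flow starts Sunday 11:30 → overlap.
Dance 45: starts Sunday 07:30 before Kettlebell Flow ends Sunday 17:30, and ends Sunday 15:30 after Kettlebell Flow starts Sunday 11:30 → overlap.
Kettlebell Flow overlaps Boxing 30, Dance 45.

Yes — it overlaps Boxing 30, Dance 45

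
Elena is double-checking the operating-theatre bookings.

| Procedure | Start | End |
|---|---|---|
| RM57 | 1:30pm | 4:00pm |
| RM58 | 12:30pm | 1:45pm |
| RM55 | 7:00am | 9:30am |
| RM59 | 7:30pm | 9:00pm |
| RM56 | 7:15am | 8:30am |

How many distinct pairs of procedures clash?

2

Sorted by start: RM55, RM56, RM58, RM57, RM59.
RM56 starts before RM55 ends → RM55 and RM56 overlap.
RM58 starts after RM55 ends — done with RM55.
RM58 starts after RM56 ends — done with RM56.
RM57 starts before RM58 ends → RM58 and RM57 overlap.
RM59 starts after RM58 ends.
RM59 starts after RM57 ends.
Overlapping pairs: RM55 & RM56, RM57 & RM58 — 2 in total.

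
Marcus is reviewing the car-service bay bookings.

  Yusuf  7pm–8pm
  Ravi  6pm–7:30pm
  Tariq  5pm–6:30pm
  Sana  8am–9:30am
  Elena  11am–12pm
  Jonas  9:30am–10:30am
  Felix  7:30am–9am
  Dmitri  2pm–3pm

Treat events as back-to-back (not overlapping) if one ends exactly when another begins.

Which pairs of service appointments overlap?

Felix & Sana, Ravi & Tariq, Ravi & Yusuf

Check each pair: they overlap iff neither finishes before the other starts.
Sorted by start: Felix, Sana, Jonas, Elena, Dmitri, Tariq, Ravi, Yusuf.
Sana starts before Felix ends → Felix and Sana overlap.
Jonas starts after Felix ends, so nothing later overlaps Felix either.
Jonas starts exactly when Sana ends (back-to-back, no overlap), so nothing later overlaps Sana either.
Elena starts after Jonas ends, so nothing later overlaps Jonas either.
Dmitri starts after Elena ends, so nothing later overlaps Elena either.
Tariq starts after Dmitri ends, so nothing later overlaps Dmitri either.
Ravi starts before Tariq ends → Tariq and Ravi overlap.
Yusuf starts after Tariq ends.
Yusuf starts before Ravi ends → Ravi and Yusuf overlap.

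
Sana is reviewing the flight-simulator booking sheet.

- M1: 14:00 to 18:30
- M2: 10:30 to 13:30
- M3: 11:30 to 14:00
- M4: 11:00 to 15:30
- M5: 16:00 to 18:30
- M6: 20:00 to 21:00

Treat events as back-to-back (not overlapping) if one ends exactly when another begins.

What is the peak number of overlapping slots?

Sweep the timeline, counting +1 at each start and −1 at each end (ends before starts at a tie):
10:30 start M2 → 1
11:00 start M4 → 2
11:30 start M3 → 3
13:30 end M2 → 2
14:00 end M3 → 1
14:00 start M1 → 2
15:30 end M4 → 1
16:00 start M5 → 2
18:30 end M1 → 1
18:30 end M5 → 0
20:00 start M6 → 1
21:00 end M6 → 0
Peak is 3, at 11:30 (M2, M3, M4).

3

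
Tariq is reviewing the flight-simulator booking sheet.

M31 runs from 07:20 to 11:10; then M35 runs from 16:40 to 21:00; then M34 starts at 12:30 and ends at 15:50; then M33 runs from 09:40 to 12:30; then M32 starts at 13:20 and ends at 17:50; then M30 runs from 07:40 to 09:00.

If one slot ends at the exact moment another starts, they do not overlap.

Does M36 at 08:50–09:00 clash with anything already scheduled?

Yes — it overlaps M30, M31

M31: starts 07:20 before M36 ends 09:00, and ends 11:10 after M36 starts 08:50 → overlap.
M30: starts 07:40 before M36 ends 09:00, and ends 09:00 after M36 starts 08:50 → overlap.
M33: starts 09:40 at or after M36 ends 09:00 → clear.
M34: starts 12:30 at or after M36 ends 09:00 → clear.
M32: starts 13:20 at or after M36 ends 09:00 → clear.
M35: starts 16:40 at or after M36 ends 09:00 → clear.
M36 overlaps M30, M31.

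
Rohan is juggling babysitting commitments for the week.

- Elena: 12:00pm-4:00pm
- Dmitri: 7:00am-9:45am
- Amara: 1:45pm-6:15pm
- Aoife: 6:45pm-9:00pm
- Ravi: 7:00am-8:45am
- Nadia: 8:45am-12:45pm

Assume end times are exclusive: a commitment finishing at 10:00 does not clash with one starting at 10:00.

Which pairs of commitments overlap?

Sorted by start: Dmitri, Ravi, Nadia, Elena, Amara, Aoife.
Ravi starts before Dmitri ends → Dmitri and Ravi overlap.
Nadia starts before Dmitri ends → Dmitri and Nadia overlap.
Elena starts after Dmitri ends, so Dmitri has no further overlaps.
Nadia starts exactly when Ravi ends (back-to-back, no overlap), so Ravi has no further overlaps.
Elena starts before Nadia ends → Nadia and Elena overlap.
Amara starts after Nadia ends, so Nadia has no further overlaps.
Amara starts before Elena ends → Elena and Amara overlap.
Aoife starts after Elena ends.
Aoife starts after Amara ends.

Amara & Elena, Dmitri & Nadia, Dmitri & Ravi, Elena & Nadia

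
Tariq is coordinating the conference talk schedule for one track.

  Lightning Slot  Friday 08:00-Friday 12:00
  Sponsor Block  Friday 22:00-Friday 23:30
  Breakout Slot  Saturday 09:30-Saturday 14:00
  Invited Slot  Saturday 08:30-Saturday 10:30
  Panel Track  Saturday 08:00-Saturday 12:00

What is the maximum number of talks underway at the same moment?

Sort all start/end points and keep a running count:
Friday 08:00 start Lightning Slot → 1
Friday 12:00 end Lightning Slot → 0
Friday 22:00 start Sponsor Block → 1
Friday 23:30 end Sponsor Block → 0
Saturday 08:00 start Panel Track → 1
Saturday 08:30 start Invited Slot → 2
Saturday 09:30 start Breakout Slot → 3
Saturday 10:30 end Invited Slot → 2
Saturday 12:00 end Panel Track → 1
Saturday 14:00 end Breakout Slot → 0
Peak is 3, at Saturday 09:30 (Breakout Slot, Invited Slot, Panel Track).

3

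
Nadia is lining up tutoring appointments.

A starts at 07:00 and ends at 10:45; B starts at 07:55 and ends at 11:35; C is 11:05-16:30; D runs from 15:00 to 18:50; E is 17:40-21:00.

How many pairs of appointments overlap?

4

Sorted by start: A, B, C, D, E.
B starts before A ends → A and B overlap.
C starts after A ends — done with A.
C starts before B ends → B and C overlap.
D starts after B ends — done with B.
D starts before C ends → C and D overlap.
E starts after C ends.
E starts before D ends → D and E overlap.
Overlapping pairs: A & B, B & C, C & D, D & E — 4 in total.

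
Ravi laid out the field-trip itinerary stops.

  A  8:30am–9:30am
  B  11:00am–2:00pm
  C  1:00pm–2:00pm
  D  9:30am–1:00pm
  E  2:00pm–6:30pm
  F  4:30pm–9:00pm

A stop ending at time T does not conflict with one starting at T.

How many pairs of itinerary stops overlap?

Sorted by start: A, D, B, C, E, F.
D starts exactly when A ends (back-to-back, no overlap); A is clear from here.
B starts before D ends → D and B overlap.
C starts exactly when D ends (back-to-back, no overlap); D is clear from here.
C starts before B ends → B and C overlap.
E starts exactly when B ends (back-to-back, no overlap); B is clear from here.
E starts exactly when C ends (back-to-back, no overlap); C is clear from here.
F starts before E ends → E and F overlap.
Overlapping pairs: B & C, B & D, E & F — 3 in total.

3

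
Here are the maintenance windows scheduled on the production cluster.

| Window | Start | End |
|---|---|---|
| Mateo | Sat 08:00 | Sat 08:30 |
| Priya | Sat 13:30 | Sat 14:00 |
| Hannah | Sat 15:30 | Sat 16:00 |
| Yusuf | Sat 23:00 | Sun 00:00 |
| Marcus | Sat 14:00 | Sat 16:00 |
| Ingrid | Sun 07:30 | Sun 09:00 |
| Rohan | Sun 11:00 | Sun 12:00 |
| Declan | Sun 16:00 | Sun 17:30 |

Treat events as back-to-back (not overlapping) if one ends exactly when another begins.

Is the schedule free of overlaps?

No

Sorted by start: Mateo, Priya, Marcus, Hannah, Yusuf, Ingrid, Rohan, Declan.
Priya starts after Mateo ends — done with Mateo.
Marcus starts exactly when Priya ends (back-to-back, no overlap) — done with Priya.
Hannah starts before Marcus ends → Marcus and Hannah overlap.
That's a conflict, so the schedule is not conflict-free.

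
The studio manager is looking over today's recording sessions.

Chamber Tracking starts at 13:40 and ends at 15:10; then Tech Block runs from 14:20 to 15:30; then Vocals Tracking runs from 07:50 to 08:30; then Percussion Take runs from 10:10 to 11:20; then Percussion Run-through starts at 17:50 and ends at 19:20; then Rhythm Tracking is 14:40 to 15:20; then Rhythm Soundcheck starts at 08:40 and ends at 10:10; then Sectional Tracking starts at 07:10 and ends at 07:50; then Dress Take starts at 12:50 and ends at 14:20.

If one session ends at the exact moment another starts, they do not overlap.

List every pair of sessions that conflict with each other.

Chamber Tracking & Dress Take, Chamber Tracking & Rhythm Tracking, Chamber Tracking & Tech Block, Rhythm Tracking & Tech Block

Check each pair: they overlap iff neither finishes before the other starts.
Sorted by start: Sectional Tracking, Vocals Tracking, Rhythm Soundcheck, Percussion Take, Dress Take, Chamber Tracking, Tech Block, Rhythm Tracking, Percussion Run-through.
Vocals Tracking starts exactly when Sectional Tracking ends (back-to-back, no overlap) — done with Sectional Tracking.
Rhythm Soundcheck starts after Vocals Tracking ends — done with Vocals Tracking.
Percussion Take starts exactly when Rhythm Soundcheck ends (back-to-back, no overlap) — done with Rhythm Soundcheck.
Dress Take starts after Percussion Take ends — done with Percussion Take.
Chamber Tracking starts before Dress Take ends → Dress Take and Chamber Tracking overlap.
Tech Block starts exactly when Dress Take ends (back-to-back, no overlap) — done with Dress Take.
Tech Block starts before Chamber Tracking ends → Chamber Tracking and Tech Block overlap.
Rhythm Tracking starts before Chamber Tracking ends → Chamber Tracking and Rhythm Tracking overlap.
Percussion Run-through starts after Chamber Tracking ends.
Rhythm Tracking starts before Tech Block ends → Tech Block and Rhythm Tracking overlap.
Percussion Run-through starts after Tech Block ends.
Percussion Run-through starts after Rhythm Tracking ends.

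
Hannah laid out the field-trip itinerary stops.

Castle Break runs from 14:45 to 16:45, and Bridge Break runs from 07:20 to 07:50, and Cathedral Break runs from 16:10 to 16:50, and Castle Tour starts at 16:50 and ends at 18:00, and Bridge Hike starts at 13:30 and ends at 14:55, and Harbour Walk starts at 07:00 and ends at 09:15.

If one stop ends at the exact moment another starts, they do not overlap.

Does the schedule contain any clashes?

Yes

Sorted by start: Harbour Walk, Bridge Break, Bridge Hike, Castle Break, Cathedral Break, Castle Tour.
Bridge Break starts before Harbour Walk ends → Harbour Walk and Bridge Break overlap.
That's a conflict, so the schedule is not conflict-free.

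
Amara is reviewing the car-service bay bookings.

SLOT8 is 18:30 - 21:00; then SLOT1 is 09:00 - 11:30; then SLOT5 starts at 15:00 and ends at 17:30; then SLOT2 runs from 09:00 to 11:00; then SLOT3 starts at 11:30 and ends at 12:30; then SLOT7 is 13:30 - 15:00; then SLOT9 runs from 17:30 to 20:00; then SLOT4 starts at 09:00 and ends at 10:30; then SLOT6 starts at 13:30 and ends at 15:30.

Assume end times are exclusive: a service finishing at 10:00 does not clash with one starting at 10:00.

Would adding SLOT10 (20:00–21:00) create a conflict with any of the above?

SLOT1: ends 11:30 at or before SLOT10 starts 20:00 → clear.
SLOT2: ends 11:00 at or before SLOT10 starts 20:00 → clear.
SLOT4: ends 10:30 at or before SLOT10 starts 20:00 → clear.
SLOT3: ends 12:30 at or before SLOT10 starts 20:00 → clear.
SLOT6: ends 15:30 at or before SLOT10 starts 20:00 → clear.
SLOT7: ends 15:00 at or before SLOT10 starts 20:00 → clear.
SLOT5: ends 17:30 at or before SLOT10 starts 20:00 → clear.
SLOT9: ends 20:00 at or before SLOT10 starts 20:00 → clear.
SLOT8: starts 18:30 before SLOT10 ends 21:00, and ends 21:00 after SLOT10 starts 20:00 → overlap.
SLOT10 overlaps SLOT8.

Yes — it overlaps SLOT8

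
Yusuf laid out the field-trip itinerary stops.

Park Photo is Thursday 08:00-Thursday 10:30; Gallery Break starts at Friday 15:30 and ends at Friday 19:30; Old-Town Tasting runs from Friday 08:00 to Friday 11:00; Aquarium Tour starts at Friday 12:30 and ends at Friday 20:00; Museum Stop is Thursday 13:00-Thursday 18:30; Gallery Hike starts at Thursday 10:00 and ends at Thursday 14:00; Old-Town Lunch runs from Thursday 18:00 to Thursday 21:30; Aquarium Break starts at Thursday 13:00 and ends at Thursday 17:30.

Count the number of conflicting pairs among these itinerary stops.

6

Check each pair: they overlap iff neither finishes before the other starts.
Sorted by start: Park Photo, Gallery Hike, Aquarium Break, Museum Stop, Old-Town Lunch, Old-Town Tasting, Aquarium Tour, Gallery Break.
Gallery Hike starts before Park Photo ends → Park Photo and Gallery Hike overlap.
Aquarium Break starts after Park Photo ends, so nothing later overlaps Park Photo either.
Aquarium Break starts before Gallery Hike ends → Gallery Hike and Aquarium Break overlap.
Museum Stop starts before Gallery Hike ends → Gallery Hike and Museum Stop overlap.
Old-Town Lunch starts after Gallery Hike ends, so nothing later overlaps Gallery Hike either.
Museum Stop starts before Aquarium Break ends → Aquarium Break and Museum Stop overlap.
Old-Town Lunch starts after Aquarium Break ends, so nothing later overlaps Aquarium Break either.
Old-Town Lunch starts before Museum Stop ends → Museum Stop and Old-Town Lunch overlap.
Old-Town Tasting starts after Museum Stop ends, so nothing later overlaps Museum Stop either.
Old-Town Tasting starts after Old-Town Lunch ends, so nothing later overlaps Old-Town Lunch either.
Aquarium Tour starts after Old-Town Tasting ends, so nothing later overlaps Old-Town Tasting either.
Gallery Break starts before Aquarium Tour ends → Aquarium Tour and Gallery Break overlap.
Overlapping pairs: Aquarium Break & Gallery Hike, Aquarium Break & Museum Stop, Aquarium Tour & Gallery Break, Gallery Hike & Museum Stop, Gallery Hike & Park Photo, Museum Stop & Old-Town Lunch — 6 in total.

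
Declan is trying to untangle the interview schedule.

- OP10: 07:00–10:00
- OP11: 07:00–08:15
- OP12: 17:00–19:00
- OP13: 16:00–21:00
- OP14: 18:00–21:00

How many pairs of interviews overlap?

4

Check each pair: they overlap iff neither finishes before the other starts.
Sorted by start: OP10, OP11, OP13, OP12, OP14.
OP11 starts before OP10 ends → OP10 and OP11 overlap.
OP13 starts after OP10 ends — done with OP10.
OP13 starts after OP11 ends — done with OP11.
OP12 starts before OP13 ends → OP13 and OP12 overlap.
OP14 starts before OP13 ends → OP13 and OP14 overlap.
OP14 starts before OP12 ends → OP12 and OP14 overlap.
Overlapping pairs: OP10 & OP11, OP12 & OP13, OP12 & OP14, OP13 & OP14 — 4 in total.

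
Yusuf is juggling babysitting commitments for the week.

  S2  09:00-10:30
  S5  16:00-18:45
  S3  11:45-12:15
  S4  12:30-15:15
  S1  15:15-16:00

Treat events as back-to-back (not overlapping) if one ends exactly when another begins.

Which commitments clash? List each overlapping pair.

Check each pair: they overlap iff neither finishes before the other starts.
Sorted by start: S2, S3, S4, S1, S5.
S3 starts after S2 ends — done with S2.
S4 starts after S3 ends — done with S3.
S1 starts exactly when S4 ends (back-to-back, no overlap) — done with S4.
S5 starts exactly when S1 ends (back-to-back, no overlap).

no overlapping pairs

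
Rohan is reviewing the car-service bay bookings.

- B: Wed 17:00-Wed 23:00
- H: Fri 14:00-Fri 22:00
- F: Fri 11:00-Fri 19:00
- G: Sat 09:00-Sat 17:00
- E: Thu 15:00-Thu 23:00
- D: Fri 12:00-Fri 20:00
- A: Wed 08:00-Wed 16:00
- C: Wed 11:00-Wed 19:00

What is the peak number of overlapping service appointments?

3

Sort all start/end points and keep a running count:
Wed 08:00 start A → 1
Wed 11:00 start C → 2
Wed 16:00 end A → 1
Wed 17:00 start B → 2
Wed 19:00 end C → 1
Wed 23:00 end B → 0
Thu 15:00 start E → 1
Thu 23:00 end E → 0
Fri 11:00 start F → 1
Fri 12:00 start D → 2
Fri 14:00 start H → 3
Fri 19:00 end F → 2
Fri 20:00 end D → 1
Fri 22:00 end H → 0
Sat 09:00 start G → 1
Sat 17:00 end G → 0
Peak is 3, at Fri 14:00 (D, F, H).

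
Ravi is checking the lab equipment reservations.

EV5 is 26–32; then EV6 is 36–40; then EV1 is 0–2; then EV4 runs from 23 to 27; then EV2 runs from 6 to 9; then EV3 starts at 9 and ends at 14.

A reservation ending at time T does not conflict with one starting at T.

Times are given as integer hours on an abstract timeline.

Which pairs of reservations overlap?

Sorted by start: EV1, EV2, EV3, EV4, EV5, EV6.
EV2 starts after EV1 ends, so nothing later overlaps EV1 either.
EV3 starts exactly when EV2 ends (back-to-back, no overlap), so nothing later overlaps EV2 either.
EV4 starts after EV3 ends, so nothing later overlaps EV3 either.
EV5 starts before EV4 ends → EV4 and EV5 overlap.
EV6 starts after EV4 ends.
EV6 starts after EV5 ends.

EV4 & EV5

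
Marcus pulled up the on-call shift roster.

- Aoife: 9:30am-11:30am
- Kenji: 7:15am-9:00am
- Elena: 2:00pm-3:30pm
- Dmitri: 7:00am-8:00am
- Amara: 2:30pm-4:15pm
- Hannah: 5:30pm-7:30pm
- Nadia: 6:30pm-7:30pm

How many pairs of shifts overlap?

3

Sorted by start: Dmitri, Kenji, Aoife, Elena, Amara, Hannah, Nadia.
Kenji starts before Dmitri ends → Dmitri and Kenji overlap.
Aoife starts after Dmitri ends — done with Dmitri.
Aoife starts after Kenji ends — done with Kenji.
Elena starts after Aoife ends — done with Aoife.
Amara starts before Elena ends → Elena and Amara overlap.
Hannah starts after Elena ends — done with Elena.
Hannah starts after Amara ends — done with Amara.
Nadia starts before Hannah ends → Hannah and Nadia overlap.
Overlapping pairs: Amara & Elena, Dmitri & Kenji, Hannah & Nadia — 3 in total.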